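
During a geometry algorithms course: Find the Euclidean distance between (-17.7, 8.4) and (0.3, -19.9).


dx=18, dy=-28.3
d^2 = 18^2 + (-28.3)^2 = 1124.89
d = sqrt(1124.89) = 33.5394

33.5394


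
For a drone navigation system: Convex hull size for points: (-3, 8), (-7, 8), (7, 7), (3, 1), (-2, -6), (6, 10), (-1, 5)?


Convex hull vertices (CCW): (-7, 8), (-2, -6), (3, 1), (7, 7), (6, 10)
Count = 5

5


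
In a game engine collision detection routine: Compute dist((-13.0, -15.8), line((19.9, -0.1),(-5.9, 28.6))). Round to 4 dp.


|cross product| = 1349.29
|line direction| = sqrt(1489.33) = 38.5918
Distance = 1349.29/sqrt(1489.33) = 34.9631

34.9631


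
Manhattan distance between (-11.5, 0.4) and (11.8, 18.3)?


|(-11.5)-11.8| + |0.4-18.3| = 23.3 + 17.9 = 41.2

41.2


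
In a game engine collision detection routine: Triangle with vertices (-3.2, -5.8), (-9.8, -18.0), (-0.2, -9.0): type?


Side lengths squared: AB^2=192.4, BC^2=173.16, CA^2=19.24
Sorted: [19.24, 173.16, 192.4]
By sides: Scalene, By angles: Right

Scalene, Right


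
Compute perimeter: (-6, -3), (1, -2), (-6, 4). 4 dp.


Sides: (-6, -3)->(1, -2): sqrt(50) = 7.071068, (1, -2)->(-6, 4): sqrt(85) = 9.219544, (-6, 4)->(-6, -3): sqrt(49) = 7
Sum = 23.290612
Perimeter = 23.2906

23.2906


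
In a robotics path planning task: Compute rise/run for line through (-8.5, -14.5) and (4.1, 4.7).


slope = (y2-y1)/(x2-x1) = (4.7-(-14.5))/(4.1-(-8.5)) = 19.2/12.6 = 1.5238

1.5238


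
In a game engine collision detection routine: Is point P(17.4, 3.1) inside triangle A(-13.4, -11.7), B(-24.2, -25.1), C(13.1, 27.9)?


Cross products: AB x AP = 252.88, BC x BP = -1152.94, CA x CP = 827.48
All same sign? no

No, outside


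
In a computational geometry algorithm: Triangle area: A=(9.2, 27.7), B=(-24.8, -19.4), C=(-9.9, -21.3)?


Area = |x_A(y_B-y_C) + x_B(y_C-y_A) + x_C(y_A-y_B)|/2
= |17.48 + 1215.2 + (-466.29)|/2
= 766.39/2 = 383.195

383.195


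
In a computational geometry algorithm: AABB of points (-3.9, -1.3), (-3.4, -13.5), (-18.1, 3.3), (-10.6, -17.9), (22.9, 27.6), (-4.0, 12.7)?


x range: [-18.1, 22.9]
y range: [-17.9, 27.6]
Bounding box: (-18.1,-17.9) to (22.9,27.6)

(-18.1,-17.9) to (22.9,27.6)


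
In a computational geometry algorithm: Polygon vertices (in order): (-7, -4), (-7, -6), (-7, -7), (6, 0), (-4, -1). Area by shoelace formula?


Shoelace sum: ((-7)*(-6) - (-7)*(-4)) + ((-7)*(-7) - (-7)*(-6)) + ((-7)*0 - 6*(-7)) + (6*(-1) - (-4)*0) + ((-4)*(-4) - (-7)*(-1))
= 66
Area = |66|/2 = 33

33


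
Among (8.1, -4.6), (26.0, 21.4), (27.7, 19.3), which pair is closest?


d(P0,P1) = 31.566, d(P0,P2) = 30.9091, d(P1,P2) = 2.7019
Closest: P1 and P2

Closest pair: (26.0, 21.4) and (27.7, 19.3), distance = 2.7019


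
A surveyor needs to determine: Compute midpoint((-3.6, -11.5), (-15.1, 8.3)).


M = (((-3.6)+(-15.1))/2, ((-11.5)+8.3)/2)
= (-9.35, -1.6)

(-9.35, -1.6)


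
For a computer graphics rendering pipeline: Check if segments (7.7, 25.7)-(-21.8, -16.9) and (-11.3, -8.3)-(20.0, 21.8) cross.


Cross products: d1=492.3, d2=46.87, d3=193.6, d4=639.03
d1*d2 < 0 and d3*d4 < 0? no

No, they don't intersect


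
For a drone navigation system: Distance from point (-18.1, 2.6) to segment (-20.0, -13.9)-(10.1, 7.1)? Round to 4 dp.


Project P onto AB: t = 0.2997 (clamped to [0,1])
Closest point on segment: (-10.9792, -7.6064)
Distance: 12.4449

12.4449


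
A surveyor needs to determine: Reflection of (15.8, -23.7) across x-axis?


Reflection over x-axis: (x,y) -> (x,-y)
(15.8, -23.7) -> (15.8, 23.7)

(15.8, 23.7)


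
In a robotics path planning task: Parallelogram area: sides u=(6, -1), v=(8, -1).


|u x v| = |6*(-1) - (-1)*8|
= |(-6) - (-8)| = 2

2


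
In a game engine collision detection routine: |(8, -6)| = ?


|u| = sqrt(8^2 + (-6)^2) = sqrt(100) = 10

10


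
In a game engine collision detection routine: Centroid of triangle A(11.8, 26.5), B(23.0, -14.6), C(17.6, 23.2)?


Centroid = ((x_A+x_B+x_C)/3, (y_A+y_B+y_C)/3)
= ((11.8+23+17.6)/3, (26.5+(-14.6)+23.2)/3)
= (17.4667, 11.7)

(17.4667, 11.7)


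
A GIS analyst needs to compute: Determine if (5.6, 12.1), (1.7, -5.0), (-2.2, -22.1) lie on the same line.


Cross product: (1.7-5.6)*((-22.1)-12.1) - ((-5)-12.1)*((-2.2)-5.6)
= 0

Yes, collinear


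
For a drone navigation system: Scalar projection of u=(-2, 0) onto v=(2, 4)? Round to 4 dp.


u.v = -4, |v| = sqrt(20) = 4.4721
Scalar projection = u.v / |v| = -4 / sqrt(20) = -0.8944

-0.8944


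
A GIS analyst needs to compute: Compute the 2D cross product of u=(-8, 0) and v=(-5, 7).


u x v = u_x*v_y - u_y*v_x = (-8)*7 - 0*(-5)
= (-56) - 0 = -56

-56


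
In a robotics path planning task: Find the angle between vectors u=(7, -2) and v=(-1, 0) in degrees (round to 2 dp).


u.v = -7, |u| = sqrt(53) = 7.2801, |v| = sqrt(1) = 1
cos(theta) = u.v/(|u||v|) = -7/sqrt(53) = -0.961524
theta = acos(-0.961524) = 164.05 degrees

164.05 degrees


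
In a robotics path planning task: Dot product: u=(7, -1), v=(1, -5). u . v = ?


u . v = u_x*v_x + u_y*v_y = 7*1 + (-1)*(-5)
= 7 + 5 = 12

12


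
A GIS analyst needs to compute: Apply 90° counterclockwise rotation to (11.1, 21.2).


90° CCW: (x,y) -> (-y, x)
(11.1,21.2) -> (-21.2, 11.1)

(-21.2, 11.1)


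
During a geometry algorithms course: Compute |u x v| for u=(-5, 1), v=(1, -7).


|u x v| = |(-5)*(-7) - 1*1|
= |35 - 1| = 34

34


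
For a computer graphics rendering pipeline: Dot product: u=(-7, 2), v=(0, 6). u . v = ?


u . v = u_x*v_x + u_y*v_y = (-7)*0 + 2*6
= 0 + 12 = 12

12


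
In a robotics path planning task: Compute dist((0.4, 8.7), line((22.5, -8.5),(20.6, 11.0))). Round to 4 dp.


|cross product| = 398.27
|line direction| = sqrt(383.86) = 19.5923
Distance = 398.27/sqrt(383.86) = 20.3278

20.3278


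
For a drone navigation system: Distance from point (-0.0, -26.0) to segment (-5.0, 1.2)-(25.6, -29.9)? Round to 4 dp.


Project P onto AB: t = 0.5248 (clamped to [0,1])
Closest point on segment: (11.0577, -15.1201)
Distance: 15.5127

15.5127


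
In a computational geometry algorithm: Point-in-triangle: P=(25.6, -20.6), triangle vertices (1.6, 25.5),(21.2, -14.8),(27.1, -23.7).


Cross products: AB x AP = 63.64, BC x BP = 4.94, CA x CP = -5.25
All same sign? no

No, outside


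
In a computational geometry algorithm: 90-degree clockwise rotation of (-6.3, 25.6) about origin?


90° CW: (x,y) -> (y, -x)
(-6.3,25.6) -> (25.6, 6.3)

(25.6, 6.3)


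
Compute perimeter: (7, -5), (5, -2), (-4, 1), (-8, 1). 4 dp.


Sides: (7, -5)->(5, -2): sqrt(13) = 3.605551, (5, -2)->(-4, 1): sqrt(90) = 9.486833, (-4, 1)->(-8, 1): sqrt(16) = 4, (-8, 1)->(7, -5): sqrt(261) = 16.155494
Sum = 33.247878
Perimeter = 33.2479

33.2479


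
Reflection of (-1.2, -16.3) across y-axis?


Reflection over y-axis: (x,y) -> (-x,y)
(-1.2, -16.3) -> (1.2, -16.3)

(1.2, -16.3)


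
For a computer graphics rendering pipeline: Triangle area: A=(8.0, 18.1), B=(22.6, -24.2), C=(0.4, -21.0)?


Area = |x_A(y_B-y_C) + x_B(y_C-y_A) + x_C(y_A-y_B)|/2
= |(-25.6) + (-883.66) + 16.92|/2
= 892.34/2 = 446.17

446.17


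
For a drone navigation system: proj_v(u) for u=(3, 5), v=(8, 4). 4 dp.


u.v = 44, |v| = sqrt(80) = 8.9443
Scalar projection = u.v / |v| = 44 / sqrt(80) = 4.9193

4.9193


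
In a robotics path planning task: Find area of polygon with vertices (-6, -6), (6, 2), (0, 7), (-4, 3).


Shoelace sum: ((-6)*2 - 6*(-6)) + (6*7 - 0*2) + (0*3 - (-4)*7) + ((-4)*(-6) - (-6)*3)
= 136
Area = |136|/2 = 68

68


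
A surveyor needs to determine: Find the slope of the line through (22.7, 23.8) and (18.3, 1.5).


slope = (y2-y1)/(x2-x1) = (1.5-23.8)/(18.3-22.7) = (-22.3)/(-4.4) = 5.0682

5.0682


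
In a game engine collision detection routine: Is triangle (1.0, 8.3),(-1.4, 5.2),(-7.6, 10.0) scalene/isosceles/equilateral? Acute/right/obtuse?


Side lengths squared: AB^2=15.37, BC^2=61.48, CA^2=76.85
Sorted: [15.37, 61.48, 76.85]
By sides: Scalene, By angles: Right

Scalene, Right


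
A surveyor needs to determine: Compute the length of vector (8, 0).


|u| = sqrt(8^2 + 0^2) = sqrt(64) = 8

8


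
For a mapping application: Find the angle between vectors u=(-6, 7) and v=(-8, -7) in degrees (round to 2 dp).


u.v = -1, |u| = sqrt(85) = 9.2195, |v| = sqrt(113) = 10.6301
cos(theta) = u.v/(|u||v|) = -1/sqrt(9605) = -0.010204
theta = acos(-0.010204) = 90.58 degrees

90.58 degrees


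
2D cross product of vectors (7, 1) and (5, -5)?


u x v = u_x*v_y - u_y*v_x = 7*(-5) - 1*5
= (-35) - 5 = -40

-40


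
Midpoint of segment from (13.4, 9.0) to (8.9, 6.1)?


M = ((13.4+8.9)/2, (9+6.1)/2)
= (11.15, 7.55)

(11.15, 7.55)


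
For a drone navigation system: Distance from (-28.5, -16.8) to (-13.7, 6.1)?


dx=14.8, dy=22.9
d^2 = 14.8^2 + 22.9^2 = 743.45
d = sqrt(743.45) = 27.2663

27.2663


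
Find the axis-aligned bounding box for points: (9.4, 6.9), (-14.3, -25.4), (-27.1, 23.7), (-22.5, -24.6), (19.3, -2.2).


x range: [-27.1, 19.3]
y range: [-25.4, 23.7]
Bounding box: (-27.1,-25.4) to (19.3,23.7)

(-27.1,-25.4) to (19.3,23.7)


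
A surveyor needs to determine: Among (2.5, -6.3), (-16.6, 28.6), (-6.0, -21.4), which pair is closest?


d(P0,P1) = 39.7847, d(P0,P2) = 17.328, d(P1,P2) = 51.1113
Closest: P0 and P2

Closest pair: (2.5, -6.3) and (-6.0, -21.4), distance = 17.328


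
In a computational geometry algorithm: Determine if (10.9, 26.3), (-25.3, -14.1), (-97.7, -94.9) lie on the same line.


Cross product: ((-25.3)-10.9)*((-94.9)-26.3) - ((-14.1)-26.3)*((-97.7)-10.9)
= 0

Yes, collinear


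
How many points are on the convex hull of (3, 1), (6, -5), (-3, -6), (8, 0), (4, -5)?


Convex hull vertices (CCW): (-3, -6), (6, -5), (8, 0), (3, 1)
Count = 4

4


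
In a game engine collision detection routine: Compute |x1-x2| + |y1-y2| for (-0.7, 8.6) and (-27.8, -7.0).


|(-0.7)-(-27.8)| + |8.6-(-7)| = 27.1 + 15.6 = 42.7

42.7


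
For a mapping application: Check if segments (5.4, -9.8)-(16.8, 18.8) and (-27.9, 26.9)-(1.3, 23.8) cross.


Cross products: d1=-968.41, d2=-97.95, d3=1370.76, d4=500.3
d1*d2 < 0 and d3*d4 < 0? no

No, they don't intersect


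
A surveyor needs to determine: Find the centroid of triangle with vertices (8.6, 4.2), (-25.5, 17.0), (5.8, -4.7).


Centroid = ((x_A+x_B+x_C)/3, (y_A+y_B+y_C)/3)
= ((8.6+(-25.5)+5.8)/3, (4.2+17+(-4.7))/3)
= (-3.7, 5.5)

(-3.7, 5.5)


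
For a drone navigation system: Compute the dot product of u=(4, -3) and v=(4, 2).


u . v = u_x*v_x + u_y*v_y = 4*4 + (-3)*2
= 16 + (-6) = 10

10


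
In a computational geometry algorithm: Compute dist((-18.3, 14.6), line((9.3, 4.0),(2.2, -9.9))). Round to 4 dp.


|cross product| = 458.9
|line direction| = sqrt(243.62) = 15.6083
Distance = 458.9/sqrt(243.62) = 29.401

29.401


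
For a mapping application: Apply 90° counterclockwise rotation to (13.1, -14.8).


90° CCW: (x,y) -> (-y, x)
(13.1,-14.8) -> (14.8, 13.1)

(14.8, 13.1)


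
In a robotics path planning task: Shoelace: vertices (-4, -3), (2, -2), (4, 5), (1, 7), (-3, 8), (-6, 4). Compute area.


Shoelace sum: ((-4)*(-2) - 2*(-3)) + (2*5 - 4*(-2)) + (4*7 - 1*5) + (1*8 - (-3)*7) + ((-3)*4 - (-6)*8) + ((-6)*(-3) - (-4)*4)
= 154
Area = |154|/2 = 77

77


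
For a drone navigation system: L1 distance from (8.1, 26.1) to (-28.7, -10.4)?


|8.1-(-28.7)| + |26.1-(-10.4)| = 36.8 + 36.5 = 73.3

73.3


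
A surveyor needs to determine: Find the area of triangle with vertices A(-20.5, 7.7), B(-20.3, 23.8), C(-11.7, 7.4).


Area = |x_A(y_B-y_C) + x_B(y_C-y_A) + x_C(y_A-y_B)|/2
= |(-336.2) + 6.09 + 188.37|/2
= 141.74/2 = 70.87

70.87


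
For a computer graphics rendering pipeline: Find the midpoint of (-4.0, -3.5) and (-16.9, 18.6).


M = (((-4)+(-16.9))/2, ((-3.5)+18.6)/2)
= (-10.45, 7.55)

(-10.45, 7.55)


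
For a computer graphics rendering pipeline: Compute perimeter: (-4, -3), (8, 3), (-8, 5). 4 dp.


Sides: (-4, -3)->(8, 3): sqrt(180) = 13.416408, (8, 3)->(-8, 5): sqrt(260) = 16.124515, (-8, 5)->(-4, -3): sqrt(80) = 8.944272
Sum = 38.485195
Perimeter = 38.4852

38.4852


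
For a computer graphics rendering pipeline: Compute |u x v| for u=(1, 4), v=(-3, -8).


|u x v| = |1*(-8) - 4*(-3)|
= |(-8) - (-12)| = 4

4


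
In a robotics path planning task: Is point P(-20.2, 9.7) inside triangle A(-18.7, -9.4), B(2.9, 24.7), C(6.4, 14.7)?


Cross products: AB x AP = 463.71, BC x BP = -283.5, CA x CP = -515.56
All same sign? no

No, outside


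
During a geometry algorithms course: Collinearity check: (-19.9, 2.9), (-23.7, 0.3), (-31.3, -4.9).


Cross product: ((-23.7)-(-19.9))*((-4.9)-2.9) - (0.3-2.9)*((-31.3)-(-19.9))
= 0

Yes, collinear


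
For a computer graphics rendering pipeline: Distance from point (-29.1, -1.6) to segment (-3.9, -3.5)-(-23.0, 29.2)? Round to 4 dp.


Project P onto AB: t = 0.3789 (clamped to [0,1])
Closest point on segment: (-11.1379, 8.8916)
Distance: 20.8017

20.8017


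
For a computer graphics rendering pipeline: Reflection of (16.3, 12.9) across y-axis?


Reflection over y-axis: (x,y) -> (-x,y)
(16.3, 12.9) -> (-16.3, 12.9)

(-16.3, 12.9)


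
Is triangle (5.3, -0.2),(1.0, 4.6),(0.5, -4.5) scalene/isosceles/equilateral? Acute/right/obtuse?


Side lengths squared: AB^2=41.53, BC^2=83.06, CA^2=41.53
Sorted: [41.53, 41.53, 83.06]
By sides: Isosceles, By angles: Right

Isosceles, Right


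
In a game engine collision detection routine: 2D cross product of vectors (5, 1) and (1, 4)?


u x v = u_x*v_y - u_y*v_x = 5*4 - 1*1
= 20 - 1 = 19

19


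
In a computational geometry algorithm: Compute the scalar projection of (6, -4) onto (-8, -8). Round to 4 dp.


u.v = -16, |v| = sqrt(128) = 11.3137
Scalar projection = u.v / |v| = -16 / sqrt(128) = -1.4142

-1.4142


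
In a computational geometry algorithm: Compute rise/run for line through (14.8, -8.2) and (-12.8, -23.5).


slope = (y2-y1)/(x2-x1) = ((-23.5)-(-8.2))/((-12.8)-14.8) = (-15.3)/(-27.6) = 0.5543

0.5543


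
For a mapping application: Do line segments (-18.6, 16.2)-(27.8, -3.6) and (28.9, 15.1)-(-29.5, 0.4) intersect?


Cross products: d1=-762.49, d2=1075.91, d3=889.46, d4=-948.94
d1*d2 < 0 and d3*d4 < 0? yes

Yes, they intersect


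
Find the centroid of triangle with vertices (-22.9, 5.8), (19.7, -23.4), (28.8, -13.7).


Centroid = ((x_A+x_B+x_C)/3, (y_A+y_B+y_C)/3)
= (((-22.9)+19.7+28.8)/3, (5.8+(-23.4)+(-13.7))/3)
= (8.5333, -10.4333)

(8.5333, -10.4333)


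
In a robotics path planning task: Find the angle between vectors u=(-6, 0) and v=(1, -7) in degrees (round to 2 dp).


u.v = -6, |u| = sqrt(36) = 6, |v| = sqrt(50) = 7.0711
cos(theta) = u.v/(|u||v|) = -6/sqrt(1800) = -0.141421
theta = acos(-0.141421) = 98.13 degrees

98.13 degrees


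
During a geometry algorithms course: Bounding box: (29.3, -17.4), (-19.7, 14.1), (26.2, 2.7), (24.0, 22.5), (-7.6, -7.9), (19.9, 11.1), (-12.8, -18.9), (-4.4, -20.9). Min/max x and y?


x range: [-19.7, 29.3]
y range: [-20.9, 22.5]
Bounding box: (-19.7,-20.9) to (29.3,22.5)

(-19.7,-20.9) to (29.3,22.5)


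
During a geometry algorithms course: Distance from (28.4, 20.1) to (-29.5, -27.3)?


dx=-57.9, dy=-47.4
d^2 = (-57.9)^2 + (-47.4)^2 = 5599.17
d = sqrt(5599.17) = 74.8276

74.8276


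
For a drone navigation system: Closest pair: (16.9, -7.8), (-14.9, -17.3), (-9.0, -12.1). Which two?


d(P0,P1) = 33.1887, d(P0,P2) = 26.2545, d(P1,P2) = 7.8645
Closest: P1 and P2

Closest pair: (-14.9, -17.3) and (-9.0, -12.1), distance = 7.8645


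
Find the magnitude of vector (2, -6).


|u| = sqrt(2^2 + (-6)^2) = sqrt(40) = 6.3246

6.3246


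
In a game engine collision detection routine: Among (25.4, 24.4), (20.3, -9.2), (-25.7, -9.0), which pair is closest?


d(P0,P1) = 33.9848, d(P0,P2) = 61.0473, d(P1,P2) = 46.0004
Closest: P0 and P1

Closest pair: (25.4, 24.4) and (20.3, -9.2), distance = 33.9848


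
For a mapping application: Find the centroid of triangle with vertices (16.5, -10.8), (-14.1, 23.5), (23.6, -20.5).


Centroid = ((x_A+x_B+x_C)/3, (y_A+y_B+y_C)/3)
= ((16.5+(-14.1)+23.6)/3, ((-10.8)+23.5+(-20.5))/3)
= (8.6667, -2.6)

(8.6667, -2.6)


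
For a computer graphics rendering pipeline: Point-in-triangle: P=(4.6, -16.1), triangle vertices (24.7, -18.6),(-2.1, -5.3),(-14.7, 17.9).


Cross products: AB x AP = 200.33, BC x BP = -19.36, CA x CP = -635.15
All same sign? no

No, outside


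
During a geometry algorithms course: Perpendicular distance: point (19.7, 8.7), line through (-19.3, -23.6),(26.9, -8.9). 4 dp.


|cross product| = 918.96
|line direction| = sqrt(2350.53) = 48.4823
Distance = 918.96/sqrt(2350.53) = 18.9546

18.9546


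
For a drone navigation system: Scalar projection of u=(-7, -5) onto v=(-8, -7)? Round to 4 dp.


u.v = 91, |v| = sqrt(113) = 10.6301
Scalar projection = u.v / |v| = 91 / sqrt(113) = 8.5606

8.5606


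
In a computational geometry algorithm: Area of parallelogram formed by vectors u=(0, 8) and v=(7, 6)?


|u x v| = |0*6 - 8*7|
= |0 - 56| = 56

56


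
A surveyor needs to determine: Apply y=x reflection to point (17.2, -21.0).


Reflection over y=x: (x,y) -> (y,x)
(17.2, -21) -> (-21, 17.2)

(-21, 17.2)


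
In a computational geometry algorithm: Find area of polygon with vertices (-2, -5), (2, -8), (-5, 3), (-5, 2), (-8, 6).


Shoelace sum: ((-2)*(-8) - 2*(-5)) + (2*3 - (-5)*(-8)) + ((-5)*2 - (-5)*3) + ((-5)*6 - (-8)*2) + ((-8)*(-5) - (-2)*6)
= 35
Area = |35|/2 = 17.5

17.5


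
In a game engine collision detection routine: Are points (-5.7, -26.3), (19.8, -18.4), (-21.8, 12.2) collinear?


Cross product: (19.8-(-5.7))*(12.2-(-26.3)) - ((-18.4)-(-26.3))*((-21.8)-(-5.7))
= 1108.94

No, not collinear


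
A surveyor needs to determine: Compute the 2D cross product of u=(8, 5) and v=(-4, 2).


u x v = u_x*v_y - u_y*v_x = 8*2 - 5*(-4)
= 16 - (-20) = 36

36


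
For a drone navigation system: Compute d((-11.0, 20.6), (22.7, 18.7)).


dx=33.7, dy=-1.9
d^2 = 33.7^2 + (-1.9)^2 = 1139.3
d = sqrt(1139.3) = 33.7535

33.7535


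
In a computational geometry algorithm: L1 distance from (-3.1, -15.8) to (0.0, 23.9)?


|(-3.1)-0| + |(-15.8)-23.9| = 3.1 + 39.7 = 42.8

42.8


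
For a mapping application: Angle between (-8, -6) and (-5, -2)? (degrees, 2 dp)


u.v = 52, |u| = sqrt(100) = 10, |v| = sqrt(29) = 5.3852
cos(theta) = u.v/(|u||v|) = 52/sqrt(2900) = 0.965616
theta = acos(0.965616) = 15.07 degrees

15.07 degrees


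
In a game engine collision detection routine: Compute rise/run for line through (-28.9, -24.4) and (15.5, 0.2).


slope = (y2-y1)/(x2-x1) = (0.2-(-24.4))/(15.5-(-28.9)) = 24.6/44.4 = 0.5541

0.5541


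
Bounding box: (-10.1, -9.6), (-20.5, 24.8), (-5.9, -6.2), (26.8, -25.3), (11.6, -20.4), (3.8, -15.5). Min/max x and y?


x range: [-20.5, 26.8]
y range: [-25.3, 24.8]
Bounding box: (-20.5,-25.3) to (26.8,24.8)

(-20.5,-25.3) to (26.8,24.8)


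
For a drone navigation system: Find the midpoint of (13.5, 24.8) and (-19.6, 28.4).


M = ((13.5+(-19.6))/2, (24.8+28.4)/2)
= (-3.05, 26.6)

(-3.05, 26.6)


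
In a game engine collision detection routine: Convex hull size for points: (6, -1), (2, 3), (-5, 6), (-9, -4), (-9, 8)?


Convex hull vertices (CCW): (-9, -4), (6, -1), (2, 3), (-9, 8)
Count = 4

4


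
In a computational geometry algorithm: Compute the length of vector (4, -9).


|u| = sqrt(4^2 + (-9)^2) = sqrt(97) = 9.8489

9.8489


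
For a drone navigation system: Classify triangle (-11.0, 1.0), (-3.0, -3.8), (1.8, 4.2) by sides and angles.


Side lengths squared: AB^2=87.04, BC^2=87.04, CA^2=174.08
Sorted: [87.04, 87.04, 174.08]
By sides: Isosceles, By angles: Right

Isosceles, Right


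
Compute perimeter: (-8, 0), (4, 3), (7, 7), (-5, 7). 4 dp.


Sides: (-8, 0)->(4, 3): sqrt(153) = 12.369317, (4, 3)->(7, 7): sqrt(25) = 5, (7, 7)->(-5, 7): sqrt(144) = 12, (-5, 7)->(-8, 0): sqrt(58) = 7.615773
Sum = 36.98509
Perimeter = 36.9851

36.9851


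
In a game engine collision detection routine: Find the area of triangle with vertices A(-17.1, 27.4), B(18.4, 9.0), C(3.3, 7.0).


Area = |x_A(y_B-y_C) + x_B(y_C-y_A) + x_C(y_A-y_B)|/2
= |(-34.2) + (-375.36) + 60.72|/2
= 348.84/2 = 174.42

174.42


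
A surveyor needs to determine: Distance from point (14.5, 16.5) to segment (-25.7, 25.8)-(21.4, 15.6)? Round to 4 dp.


Project P onto AB: t = 0.8561 (clamped to [0,1])
Closest point on segment: (14.6229, 17.0676)
Distance: 0.5808

0.5808


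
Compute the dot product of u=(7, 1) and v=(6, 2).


u . v = u_x*v_x + u_y*v_y = 7*6 + 1*2
= 42 + 2 = 44

44


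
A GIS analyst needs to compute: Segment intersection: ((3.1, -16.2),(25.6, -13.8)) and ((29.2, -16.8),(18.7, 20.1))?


Cross products: d1=956.79, d2=101.34, d3=-76.14, d4=779.31
d1*d2 < 0 and d3*d4 < 0? no

No, they don't intersect


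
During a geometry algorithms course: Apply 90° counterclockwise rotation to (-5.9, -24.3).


90° CCW: (x,y) -> (-y, x)
(-5.9,-24.3) -> (24.3, -5.9)

(24.3, -5.9)


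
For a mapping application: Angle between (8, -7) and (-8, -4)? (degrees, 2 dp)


u.v = -36, |u| = sqrt(113) = 10.6301, |v| = sqrt(80) = 8.9443
cos(theta) = u.v/(|u||v|) = -36/sqrt(9040) = -0.378633
theta = acos(-0.378633) = 112.25 degrees

112.25 degrees


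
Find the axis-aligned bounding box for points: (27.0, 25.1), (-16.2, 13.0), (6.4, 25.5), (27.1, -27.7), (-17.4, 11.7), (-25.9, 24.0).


x range: [-25.9, 27.1]
y range: [-27.7, 25.5]
Bounding box: (-25.9,-27.7) to (27.1,25.5)

(-25.9,-27.7) to (27.1,25.5)


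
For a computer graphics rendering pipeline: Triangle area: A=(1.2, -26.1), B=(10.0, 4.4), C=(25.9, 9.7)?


Area = |x_A(y_B-y_C) + x_B(y_C-y_A) + x_C(y_A-y_B)|/2
= |(-6.36) + 358 + (-789.95)|/2
= 438.31/2 = 219.155

219.155


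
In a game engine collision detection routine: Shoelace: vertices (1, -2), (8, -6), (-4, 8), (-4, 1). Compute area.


Shoelace sum: (1*(-6) - 8*(-2)) + (8*8 - (-4)*(-6)) + ((-4)*1 - (-4)*8) + ((-4)*(-2) - 1*1)
= 85
Area = |85|/2 = 42.5

42.5


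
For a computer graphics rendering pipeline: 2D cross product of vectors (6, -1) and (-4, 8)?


u x v = u_x*v_y - u_y*v_x = 6*8 - (-1)*(-4)
= 48 - 4 = 44

44


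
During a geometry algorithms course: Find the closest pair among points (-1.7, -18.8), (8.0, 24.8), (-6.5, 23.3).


d(P0,P1) = 44.666, d(P0,P2) = 42.3728, d(P1,P2) = 14.5774
Closest: P1 and P2

Closest pair: (8.0, 24.8) and (-6.5, 23.3), distance = 14.5774


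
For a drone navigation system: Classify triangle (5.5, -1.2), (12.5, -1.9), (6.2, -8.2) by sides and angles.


Side lengths squared: AB^2=49.49, BC^2=79.38, CA^2=49.49
Sorted: [49.49, 49.49, 79.38]
By sides: Isosceles, By angles: Acute

Isosceles, Acute


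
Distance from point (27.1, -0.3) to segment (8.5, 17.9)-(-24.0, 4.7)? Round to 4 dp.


Project P onto AB: t = 0 (clamped to [0,1])
Closest point on segment: (8.5, 17.9)
Distance: 26.0231

26.0231


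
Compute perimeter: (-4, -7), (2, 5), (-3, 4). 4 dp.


Sides: (-4, -7)->(2, 5): sqrt(180) = 13.416408, (2, 5)->(-3, 4): sqrt(26) = 5.09902, (-3, 4)->(-4, -7): sqrt(122) = 11.045361
Sum = 29.560789
Perimeter = 29.5608

29.5608


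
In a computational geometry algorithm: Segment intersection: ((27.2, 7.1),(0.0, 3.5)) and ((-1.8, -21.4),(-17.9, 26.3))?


Cross products: d1=-1842.15, d2=-486.75, d3=670.8, d4=-684.6
d1*d2 < 0 and d3*d4 < 0? no

No, they don't intersect


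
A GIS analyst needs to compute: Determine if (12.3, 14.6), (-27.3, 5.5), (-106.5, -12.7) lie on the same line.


Cross product: ((-27.3)-12.3)*((-12.7)-14.6) - (5.5-14.6)*((-106.5)-12.3)
= 0

Yes, collinear


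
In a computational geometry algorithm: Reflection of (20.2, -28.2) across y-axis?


Reflection over y-axis: (x,y) -> (-x,y)
(20.2, -28.2) -> (-20.2, -28.2)

(-20.2, -28.2)


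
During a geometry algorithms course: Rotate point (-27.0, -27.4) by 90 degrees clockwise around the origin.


90° CW: (x,y) -> (y, -x)
(-27,-27.4) -> (-27.4, 27)

(-27.4, 27)


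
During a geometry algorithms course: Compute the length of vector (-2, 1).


|u| = sqrt((-2)^2 + 1^2) = sqrt(5) = 2.2361

2.2361


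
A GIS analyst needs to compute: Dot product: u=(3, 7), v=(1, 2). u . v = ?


u . v = u_x*v_x + u_y*v_y = 3*1 + 7*2
= 3 + 14 = 17

17


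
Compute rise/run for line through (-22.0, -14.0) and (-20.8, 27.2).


slope = (y2-y1)/(x2-x1) = (27.2-(-14))/((-20.8)-(-22)) = 41.2/1.2 = 34.3333

34.3333


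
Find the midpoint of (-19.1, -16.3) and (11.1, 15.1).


M = (((-19.1)+11.1)/2, ((-16.3)+15.1)/2)
= (-4, -0.6)

(-4, -0.6)


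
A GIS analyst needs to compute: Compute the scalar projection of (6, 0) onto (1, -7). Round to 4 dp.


u.v = 6, |v| = sqrt(50) = 7.0711
Scalar projection = u.v / |v| = 6 / sqrt(50) = 0.8485

0.8485


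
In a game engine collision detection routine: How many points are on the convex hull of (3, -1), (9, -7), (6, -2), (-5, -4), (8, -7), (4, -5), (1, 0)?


Convex hull vertices (CCW): (-5, -4), (8, -7), (9, -7), (6, -2), (1, 0)
Count = 5

5


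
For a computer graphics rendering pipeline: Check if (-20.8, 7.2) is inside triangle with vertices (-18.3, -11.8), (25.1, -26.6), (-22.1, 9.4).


Cross products: AB x AP = 787.6, BC x BP = 57.04, CA x CP = 19.2
All same sign? yes

Yes, inside


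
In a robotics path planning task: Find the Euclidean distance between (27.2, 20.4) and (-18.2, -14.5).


dx=-45.4, dy=-34.9
d^2 = (-45.4)^2 + (-34.9)^2 = 3279.17
d = sqrt(3279.17) = 57.264

57.264


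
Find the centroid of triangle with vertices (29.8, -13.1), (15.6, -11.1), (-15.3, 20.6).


Centroid = ((x_A+x_B+x_C)/3, (y_A+y_B+y_C)/3)
= ((29.8+15.6+(-15.3))/3, ((-13.1)+(-11.1)+20.6)/3)
= (10.0333, -1.2)

(10.0333, -1.2)


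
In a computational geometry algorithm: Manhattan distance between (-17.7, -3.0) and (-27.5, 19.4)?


|(-17.7)-(-27.5)| + |(-3)-19.4| = 9.8 + 22.4 = 32.2

32.2


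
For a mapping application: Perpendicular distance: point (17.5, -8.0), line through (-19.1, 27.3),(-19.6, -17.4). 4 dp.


|cross product| = 1653.67
|line direction| = sqrt(1998.34) = 44.7028
Distance = 1653.67/sqrt(1998.34) = 36.9925

36.9925


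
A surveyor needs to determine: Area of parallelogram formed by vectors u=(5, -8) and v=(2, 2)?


|u x v| = |5*2 - (-8)*2|
= |10 - (-16)| = 26

26


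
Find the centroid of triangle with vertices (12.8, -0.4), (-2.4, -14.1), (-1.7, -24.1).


Centroid = ((x_A+x_B+x_C)/3, (y_A+y_B+y_C)/3)
= ((12.8+(-2.4)+(-1.7))/3, ((-0.4)+(-14.1)+(-24.1))/3)
= (2.9, -12.8667)

(2.9, -12.8667)


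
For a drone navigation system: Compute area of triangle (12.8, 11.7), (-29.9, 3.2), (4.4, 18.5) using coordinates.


Area = |x_A(y_B-y_C) + x_B(y_C-y_A) + x_C(y_A-y_B)|/2
= |(-195.84) + (-203.32) + 37.4|/2
= 361.76/2 = 180.88

180.88


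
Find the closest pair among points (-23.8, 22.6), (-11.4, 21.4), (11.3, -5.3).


d(P0,P1) = 12.4579, d(P0,P2) = 44.8377, d(P1,P2) = 35.0454
Closest: P0 and P1

Closest pair: (-23.8, 22.6) and (-11.4, 21.4), distance = 12.4579


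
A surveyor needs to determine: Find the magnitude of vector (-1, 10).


|u| = sqrt((-1)^2 + 10^2) = sqrt(101) = 10.0499

10.0499


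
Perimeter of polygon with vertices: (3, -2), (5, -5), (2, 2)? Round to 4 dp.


Sides: (3, -2)->(5, -5): sqrt(13) = 3.605551, (5, -5)->(2, 2): sqrt(58) = 7.615773, (2, 2)->(3, -2): sqrt(17) = 4.123106
Sum = 15.34443
Perimeter = 15.3444

15.3444


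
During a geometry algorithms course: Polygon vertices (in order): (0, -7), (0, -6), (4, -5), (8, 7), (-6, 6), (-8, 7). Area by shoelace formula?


Shoelace sum: (0*(-6) - 0*(-7)) + (0*(-5) - 4*(-6)) + (4*7 - 8*(-5)) + (8*6 - (-6)*7) + ((-6)*7 - (-8)*6) + ((-8)*(-7) - 0*7)
= 244
Area = |244|/2 = 122

122


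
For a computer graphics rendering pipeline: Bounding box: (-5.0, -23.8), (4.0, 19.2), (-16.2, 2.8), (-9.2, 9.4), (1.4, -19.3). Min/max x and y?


x range: [-16.2, 4]
y range: [-23.8, 19.2]
Bounding box: (-16.2,-23.8) to (4,19.2)

(-16.2,-23.8) to (4,19.2)


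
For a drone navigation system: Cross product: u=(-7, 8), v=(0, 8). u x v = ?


u x v = u_x*v_y - u_y*v_x = (-7)*8 - 8*0
= (-56) - 0 = -56

-56


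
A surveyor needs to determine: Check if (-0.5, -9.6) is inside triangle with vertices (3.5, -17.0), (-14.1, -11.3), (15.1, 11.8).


Cross products: AB x AP = -107.44, BC x BP = -264.52, CA x CP = -201.04
All same sign? yes

Yes, inside


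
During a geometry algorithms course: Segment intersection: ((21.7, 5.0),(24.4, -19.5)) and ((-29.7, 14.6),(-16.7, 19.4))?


Cross products: d1=-371.52, d2=-702.98, d3=-1233.38, d4=-901.92
d1*d2 < 0 and d3*d4 < 0? no

No, they don't intersect


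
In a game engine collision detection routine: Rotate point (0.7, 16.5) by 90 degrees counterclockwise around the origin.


90° CCW: (x,y) -> (-y, x)
(0.7,16.5) -> (-16.5, 0.7)

(-16.5, 0.7)


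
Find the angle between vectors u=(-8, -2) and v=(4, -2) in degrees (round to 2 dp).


u.v = -28, |u| = sqrt(68) = 8.2462, |v| = sqrt(20) = 4.4721
cos(theta) = u.v/(|u||v|) = -28/sqrt(1360) = -0.759257
theta = acos(-0.759257) = 139.4 degrees

139.4 degrees


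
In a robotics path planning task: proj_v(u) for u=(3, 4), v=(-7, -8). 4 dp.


u.v = -53, |v| = sqrt(113) = 10.6301
Scalar projection = u.v / |v| = -53 / sqrt(113) = -4.9858

-4.9858


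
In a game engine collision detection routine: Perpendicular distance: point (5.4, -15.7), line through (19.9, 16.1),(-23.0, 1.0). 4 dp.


|cross product| = 1145.27
|line direction| = sqrt(2068.42) = 45.4799
Distance = 1145.27/sqrt(2068.42) = 25.1819

25.1819


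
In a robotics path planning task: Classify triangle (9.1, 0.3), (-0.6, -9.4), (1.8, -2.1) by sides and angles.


Side lengths squared: AB^2=188.18, BC^2=59.05, CA^2=59.05
Sorted: [59.05, 59.05, 188.18]
By sides: Isosceles, By angles: Obtuse

Isosceles, Obtuse


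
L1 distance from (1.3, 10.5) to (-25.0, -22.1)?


|1.3-(-25)| + |10.5-(-22.1)| = 26.3 + 32.6 = 58.9

58.9


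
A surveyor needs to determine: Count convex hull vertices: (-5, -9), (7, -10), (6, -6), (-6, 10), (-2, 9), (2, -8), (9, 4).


Convex hull vertices (CCW): (-6, 10), (-5, -9), (7, -10), (9, 4), (-2, 9)
Count = 5

5


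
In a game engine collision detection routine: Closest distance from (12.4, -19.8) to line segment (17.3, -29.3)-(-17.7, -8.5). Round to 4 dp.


Project P onto AB: t = 0.2227 (clamped to [0,1])
Closest point on segment: (9.5067, -24.6685)
Distance: 5.6634

5.6634


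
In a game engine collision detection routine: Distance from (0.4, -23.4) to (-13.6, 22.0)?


dx=-14, dy=45.4
d^2 = (-14)^2 + 45.4^2 = 2257.16
d = sqrt(2257.16) = 47.5096

47.5096


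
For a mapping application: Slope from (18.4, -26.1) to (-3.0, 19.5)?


slope = (y2-y1)/(x2-x1) = (19.5-(-26.1))/((-3)-18.4) = 45.6/(-21.4) = -2.1308

-2.1308


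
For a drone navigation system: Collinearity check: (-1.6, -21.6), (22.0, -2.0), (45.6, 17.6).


Cross product: (22-(-1.6))*(17.6-(-21.6)) - ((-2)-(-21.6))*(45.6-(-1.6))
= 0

Yes, collinear


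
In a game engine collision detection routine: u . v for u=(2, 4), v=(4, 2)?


u . v = u_x*v_x + u_y*v_y = 2*4 + 4*2
= 8 + 8 = 16

16


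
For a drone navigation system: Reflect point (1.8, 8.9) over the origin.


Reflection over origin: (x,y) -> (-x,-y)
(1.8, 8.9) -> (-1.8, -8.9)

(-1.8, -8.9)


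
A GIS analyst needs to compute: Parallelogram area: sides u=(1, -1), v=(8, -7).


|u x v| = |1*(-7) - (-1)*8|
= |(-7) - (-8)| = 1

1


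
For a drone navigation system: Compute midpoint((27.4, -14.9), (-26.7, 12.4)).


M = ((27.4+(-26.7))/2, ((-14.9)+12.4)/2)
= (0.35, -1.25)

(0.35, -1.25)


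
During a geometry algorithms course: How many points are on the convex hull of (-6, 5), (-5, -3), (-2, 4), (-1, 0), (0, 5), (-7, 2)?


Convex hull vertices (CCW): (-7, 2), (-5, -3), (-1, 0), (0, 5), (-6, 5)
Count = 5

5


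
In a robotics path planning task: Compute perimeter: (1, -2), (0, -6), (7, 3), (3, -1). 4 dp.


Sides: (1, -2)->(0, -6): sqrt(17) = 4.123106, (0, -6)->(7, 3): sqrt(130) = 11.401754, (7, 3)->(3, -1): sqrt(32) = 5.656854, (3, -1)->(1, -2): sqrt(5) = 2.236068
Sum = 23.417782
Perimeter = 23.4178

23.4178


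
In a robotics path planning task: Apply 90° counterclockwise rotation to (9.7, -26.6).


90° CCW: (x,y) -> (-y, x)
(9.7,-26.6) -> (26.6, 9.7)

(26.6, 9.7)


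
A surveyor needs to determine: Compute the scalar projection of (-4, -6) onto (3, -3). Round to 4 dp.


u.v = 6, |v| = sqrt(18) = 4.2426
Scalar projection = u.v / |v| = 6 / sqrt(18) = 1.4142

1.4142


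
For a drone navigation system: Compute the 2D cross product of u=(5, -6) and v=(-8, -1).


u x v = u_x*v_y - u_y*v_x = 5*(-1) - (-6)*(-8)
= (-5) - 48 = -53

-53


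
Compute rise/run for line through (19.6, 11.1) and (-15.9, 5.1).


slope = (y2-y1)/(x2-x1) = (5.1-11.1)/((-15.9)-19.6) = (-6)/(-35.5) = 0.169

0.169


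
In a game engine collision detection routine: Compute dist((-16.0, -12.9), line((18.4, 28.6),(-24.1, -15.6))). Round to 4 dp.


|cross product| = 243.27
|line direction| = sqrt(3759.89) = 61.3179
Distance = 243.27/sqrt(3759.89) = 3.9674

3.9674


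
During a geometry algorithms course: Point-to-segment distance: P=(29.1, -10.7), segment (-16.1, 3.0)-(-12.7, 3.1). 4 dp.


Project P onto AB: t = 1 (clamped to [0,1])
Closest point on segment: (-12.7, 3.1)
Distance: 44.0191

44.0191


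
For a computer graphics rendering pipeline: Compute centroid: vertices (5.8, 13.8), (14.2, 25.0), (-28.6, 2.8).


Centroid = ((x_A+x_B+x_C)/3, (y_A+y_B+y_C)/3)
= ((5.8+14.2+(-28.6))/3, (13.8+25+2.8)/3)
= (-2.8667, 13.8667)

(-2.8667, 13.8667)


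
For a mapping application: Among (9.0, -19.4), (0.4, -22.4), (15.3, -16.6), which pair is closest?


d(P0,P1) = 9.1082, d(P0,P2) = 6.8942, d(P1,P2) = 15.9891
Closest: P0 and P2

Closest pair: (9.0, -19.4) and (15.3, -16.6), distance = 6.8942


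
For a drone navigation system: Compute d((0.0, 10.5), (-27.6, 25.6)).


dx=-27.6, dy=15.1
d^2 = (-27.6)^2 + 15.1^2 = 989.77
d = sqrt(989.77) = 31.4606

31.4606


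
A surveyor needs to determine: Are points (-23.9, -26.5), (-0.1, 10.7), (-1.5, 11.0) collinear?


Cross product: ((-0.1)-(-23.9))*(11-(-26.5)) - (10.7-(-26.5))*((-1.5)-(-23.9))
= 59.22

No, not collinear


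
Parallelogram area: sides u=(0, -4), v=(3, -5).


|u x v| = |0*(-5) - (-4)*3|
= |0 - (-12)| = 12

12


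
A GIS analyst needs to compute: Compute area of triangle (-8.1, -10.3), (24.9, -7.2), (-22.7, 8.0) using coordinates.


Area = |x_A(y_B-y_C) + x_B(y_C-y_A) + x_C(y_A-y_B)|/2
= |123.12 + 455.67 + 70.37|/2
= 649.16/2 = 324.58

324.58


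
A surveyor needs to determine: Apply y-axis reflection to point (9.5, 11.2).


Reflection over y-axis: (x,y) -> (-x,y)
(9.5, 11.2) -> (-9.5, 11.2)

(-9.5, 11.2)


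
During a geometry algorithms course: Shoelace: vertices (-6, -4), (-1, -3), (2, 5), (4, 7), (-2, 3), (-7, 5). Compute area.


Shoelace sum: ((-6)*(-3) - (-1)*(-4)) + ((-1)*5 - 2*(-3)) + (2*7 - 4*5) + (4*3 - (-2)*7) + ((-2)*5 - (-7)*3) + ((-7)*(-4) - (-6)*5)
= 104
Area = |104|/2 = 52

52


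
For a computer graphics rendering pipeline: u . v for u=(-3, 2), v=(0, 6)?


u . v = u_x*v_x + u_y*v_y = (-3)*0 + 2*6
= 0 + 12 = 12

12


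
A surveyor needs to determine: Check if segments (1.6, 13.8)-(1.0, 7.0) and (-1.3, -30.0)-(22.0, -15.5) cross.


Cross products: d1=978.49, d2=828.75, d3=6.56, d4=156.3
d1*d2 < 0 and d3*d4 < 0? no

No, they don't intersect


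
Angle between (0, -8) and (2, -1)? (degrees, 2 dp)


u.v = 8, |u| = sqrt(64) = 8, |v| = sqrt(5) = 2.2361
cos(theta) = u.v/(|u||v|) = 8/sqrt(320) = 0.447214
theta = acos(0.447214) = 63.43 degrees

63.43 degrees


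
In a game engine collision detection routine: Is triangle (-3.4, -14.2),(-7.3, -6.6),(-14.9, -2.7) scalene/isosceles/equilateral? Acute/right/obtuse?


Side lengths squared: AB^2=72.97, BC^2=72.97, CA^2=264.5
Sorted: [72.97, 72.97, 264.5]
By sides: Isosceles, By angles: Obtuse

Isosceles, Obtuse


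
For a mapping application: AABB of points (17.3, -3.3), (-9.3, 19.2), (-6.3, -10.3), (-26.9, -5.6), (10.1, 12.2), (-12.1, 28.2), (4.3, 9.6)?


x range: [-26.9, 17.3]
y range: [-10.3, 28.2]
Bounding box: (-26.9,-10.3) to (17.3,28.2)

(-26.9,-10.3) to (17.3,28.2)


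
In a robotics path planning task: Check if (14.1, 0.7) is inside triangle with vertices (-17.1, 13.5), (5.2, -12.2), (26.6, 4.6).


Cross products: AB x AP = 516.4, BC x BP = 126.54, CA x CP = 281.68
All same sign? yes

Yes, inside


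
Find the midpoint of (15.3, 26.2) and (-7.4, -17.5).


M = ((15.3+(-7.4))/2, (26.2+(-17.5))/2)
= (3.95, 4.35)

(3.95, 4.35)


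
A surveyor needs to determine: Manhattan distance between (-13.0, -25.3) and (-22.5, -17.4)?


|(-13)-(-22.5)| + |(-25.3)-(-17.4)| = 9.5 + 7.9 = 17.4

17.4


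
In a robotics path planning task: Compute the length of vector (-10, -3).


|u| = sqrt((-10)^2 + (-3)^2) = sqrt(109) = 10.4403

10.4403


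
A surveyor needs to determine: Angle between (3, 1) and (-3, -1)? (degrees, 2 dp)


u.v = -10, |u| = sqrt(10) = 3.1623, |v| = sqrt(10) = 3.1623
cos(theta) = u.v/(|u||v|) = -10/sqrt(100) = -1
theta = acos(-1) = 180 degrees

180 degrees


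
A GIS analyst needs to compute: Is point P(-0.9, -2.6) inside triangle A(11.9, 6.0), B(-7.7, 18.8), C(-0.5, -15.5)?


Cross products: AB x AP = 332.4, BC x BP = 79.16, CA x CP = 168.56
All same sign? yes

Yes, inside


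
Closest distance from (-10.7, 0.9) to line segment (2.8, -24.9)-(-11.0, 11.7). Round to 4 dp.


Project P onto AB: t = 0.7389 (clamped to [0,1])
Closest point on segment: (-7.3974, 2.1452)
Distance: 3.5296

3.5296


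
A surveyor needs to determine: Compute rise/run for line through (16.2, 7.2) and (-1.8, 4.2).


slope = (y2-y1)/(x2-x1) = (4.2-7.2)/((-1.8)-16.2) = (-3)/(-18) = 0.1667

0.1667


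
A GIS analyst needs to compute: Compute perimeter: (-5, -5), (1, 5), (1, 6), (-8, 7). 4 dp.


Sides: (-5, -5)->(1, 5): sqrt(136) = 11.661904, (1, 5)->(1, 6): sqrt(1) = 1, (1, 6)->(-8, 7): sqrt(82) = 9.055385, (-8, 7)->(-5, -5): sqrt(153) = 12.369317
Sum = 34.086606
Perimeter = 34.0866

34.0866


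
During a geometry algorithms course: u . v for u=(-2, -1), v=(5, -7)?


u . v = u_x*v_x + u_y*v_y = (-2)*5 + (-1)*(-7)
= (-10) + 7 = -3

-3


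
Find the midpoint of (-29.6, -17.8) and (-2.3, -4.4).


M = (((-29.6)+(-2.3))/2, ((-17.8)+(-4.4))/2)
= (-15.95, -11.1)

(-15.95, -11.1)


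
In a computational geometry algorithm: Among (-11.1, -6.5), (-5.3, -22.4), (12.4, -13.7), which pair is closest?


d(P0,P1) = 16.9248, d(P0,P2) = 24.5782, d(P1,P2) = 19.7226
Closest: P0 and P1

Closest pair: (-11.1, -6.5) and (-5.3, -22.4), distance = 16.9248


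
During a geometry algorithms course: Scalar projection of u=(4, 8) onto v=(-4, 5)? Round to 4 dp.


u.v = 24, |v| = sqrt(41) = 6.4031
Scalar projection = u.v / |v| = 24 / sqrt(41) = 3.7482

3.7482


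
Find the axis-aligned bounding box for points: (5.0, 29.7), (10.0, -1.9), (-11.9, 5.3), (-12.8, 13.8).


x range: [-12.8, 10]
y range: [-1.9, 29.7]
Bounding box: (-12.8,-1.9) to (10,29.7)

(-12.8,-1.9) to (10,29.7)


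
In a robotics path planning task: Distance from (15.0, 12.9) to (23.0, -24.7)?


dx=8, dy=-37.6
d^2 = 8^2 + (-37.6)^2 = 1477.76
d = sqrt(1477.76) = 38.4416

38.4416


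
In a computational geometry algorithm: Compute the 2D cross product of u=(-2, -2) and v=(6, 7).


u x v = u_x*v_y - u_y*v_x = (-2)*7 - (-2)*6
= (-14) - (-12) = -2

-2
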